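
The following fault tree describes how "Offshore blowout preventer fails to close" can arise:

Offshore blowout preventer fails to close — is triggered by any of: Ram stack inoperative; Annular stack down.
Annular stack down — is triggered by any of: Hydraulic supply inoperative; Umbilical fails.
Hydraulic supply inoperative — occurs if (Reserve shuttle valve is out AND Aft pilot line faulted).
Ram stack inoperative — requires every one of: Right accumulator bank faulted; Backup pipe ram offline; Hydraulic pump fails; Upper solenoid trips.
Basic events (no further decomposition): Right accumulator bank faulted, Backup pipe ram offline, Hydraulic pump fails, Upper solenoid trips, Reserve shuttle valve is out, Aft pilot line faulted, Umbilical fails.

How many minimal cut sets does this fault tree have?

3

Ram stack inoperative [AND]: one cut set from each child combined → 1 × 1 × 1 × 1 = 1 cut set(s).
Hydraulic supply inoperative [AND]: one cut set from each child combined → 1 × 1 = 1 cut set(s).
Annular stack down [OR]: union of children's cut sets → 2 cut set(s).
Offshore blowout preventer fails to close [OR]: union of children's cut sets → 3 cut set(s).
Minimal cut sets: {Backup pipe ram offline, Hydraulic pump fails, Right accumulator bank faulted, Upper solenoid trips}; {Aft pilot line faulted, Reserve shuttle valve is out}; {Umbilical fails}.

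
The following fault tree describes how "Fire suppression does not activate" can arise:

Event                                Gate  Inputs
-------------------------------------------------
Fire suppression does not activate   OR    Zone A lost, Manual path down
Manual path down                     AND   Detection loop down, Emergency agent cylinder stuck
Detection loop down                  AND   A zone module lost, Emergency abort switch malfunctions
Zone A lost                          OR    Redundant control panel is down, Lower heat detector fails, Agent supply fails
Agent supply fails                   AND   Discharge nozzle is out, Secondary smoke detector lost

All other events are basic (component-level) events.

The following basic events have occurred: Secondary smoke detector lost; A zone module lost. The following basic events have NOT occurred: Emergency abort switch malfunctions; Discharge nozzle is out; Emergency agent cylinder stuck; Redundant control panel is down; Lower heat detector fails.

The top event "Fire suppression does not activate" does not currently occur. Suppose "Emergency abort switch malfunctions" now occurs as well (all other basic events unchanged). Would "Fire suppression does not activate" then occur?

Counterfactual: set "Emergency abort switch malfunctions" to occurred.
Agent supply fails [AND]: Discharge nozzle is out=not, Secondary smoke detector lost=occurs → not all inputs occur → does not occur.
Zone A lost [OR]: Redundant control panel is down=not, Lower heat detector fails=not, Agent supply fails=not → no input occurs → does not occur.
Detection loop down [AND]: A zone module lost=occurs, Emergency abort switch malfunctions=occurs → all inputs occur → occurs.
Manual path down [AND]: Detection loop down=occurs, Emergency agent cylinder stuck=not → not all inputs occur → does not occur.
Fire suppression does not activate [OR]: Zone A lost=not, Manual path down=not → no input occurs → does not occur.

No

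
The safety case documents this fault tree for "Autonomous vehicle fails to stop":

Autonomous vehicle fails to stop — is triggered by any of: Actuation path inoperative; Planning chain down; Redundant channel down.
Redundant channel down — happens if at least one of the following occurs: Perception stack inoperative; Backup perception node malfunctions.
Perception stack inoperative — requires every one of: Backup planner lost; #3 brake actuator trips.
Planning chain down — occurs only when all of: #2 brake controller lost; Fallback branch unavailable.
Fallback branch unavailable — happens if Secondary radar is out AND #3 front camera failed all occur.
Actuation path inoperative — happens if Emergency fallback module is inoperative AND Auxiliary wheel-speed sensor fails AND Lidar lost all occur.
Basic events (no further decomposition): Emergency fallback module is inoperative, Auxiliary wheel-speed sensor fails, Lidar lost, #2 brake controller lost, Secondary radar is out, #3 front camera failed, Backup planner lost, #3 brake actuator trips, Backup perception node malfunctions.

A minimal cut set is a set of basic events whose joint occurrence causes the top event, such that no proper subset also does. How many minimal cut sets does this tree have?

Actuation path inoperative [AND]: one cut set from each child combined → 1 × 1 × 1 = 1 cut set(s).
Fallback branch unavailable [AND]: one cut set from each child combined → 1 × 1 = 1 cut set(s).
Planning chain down [AND]: one cut set from each child combined → 1 × 1 = 1 cut set(s).
Perception stack inoperative [AND]: one cut set from each child combined → 1 × 1 = 1 cut set(s).
Redundant channel down [OR]: union of children's cut sets → 2 cut set(s).
Autonomous vehicle fails to stop [OR]: union of children's cut sets → 4 cut set(s).
Minimal cut sets: {Auxiliary wheel-speed sensor fails, Emergency fallback module is inoperative, Lidar lost}; {#2 brake controller lost, #3 front camera failed, Secondary radar is out}; {#3 brake actuator trips, Backup planner lost}; {Backup perception node malfunctions}.

4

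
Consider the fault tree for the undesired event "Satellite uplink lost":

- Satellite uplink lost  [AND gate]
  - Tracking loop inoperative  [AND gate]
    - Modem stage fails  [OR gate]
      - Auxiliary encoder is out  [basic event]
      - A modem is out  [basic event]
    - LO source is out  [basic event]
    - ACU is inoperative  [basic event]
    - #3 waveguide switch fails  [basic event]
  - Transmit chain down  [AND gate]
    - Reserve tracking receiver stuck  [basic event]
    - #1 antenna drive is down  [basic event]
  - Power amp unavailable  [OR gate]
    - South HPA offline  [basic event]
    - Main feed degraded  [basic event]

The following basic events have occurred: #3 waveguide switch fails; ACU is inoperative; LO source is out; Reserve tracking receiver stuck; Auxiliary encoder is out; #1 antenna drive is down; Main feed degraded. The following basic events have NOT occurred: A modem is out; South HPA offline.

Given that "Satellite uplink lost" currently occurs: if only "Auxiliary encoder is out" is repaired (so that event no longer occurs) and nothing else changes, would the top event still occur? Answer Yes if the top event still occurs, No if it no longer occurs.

Counterfactual: set "Auxiliary encoder is out" to not occurred.
Modem stage fails [OR]: Auxiliary encoder is out=not, A modem is out=not → no input occurs → does not occur.
Tracking loop inoperative [AND]: Modem stage fails=not, LO source is out=occurs, ACU is inoperative=occurs, #3 waveguide switch fails=occurs → not all inputs occur → does not occur.
Transmit chain down [AND]: Reserve tracking receiver stuck=occurs, #1 antenna drive is down=occurs → all inputs occur → occurs.
Power amp unavailable [OR]: South HPA offline=not, Main feed degraded=occurs → at least one input occurs → occurs.
Satellite uplink lost [AND]: Tracking loop inoperative=not, Transmit chain down=occurs, Power amp unavailable=occurs → not all inputs occur → does not occur.

No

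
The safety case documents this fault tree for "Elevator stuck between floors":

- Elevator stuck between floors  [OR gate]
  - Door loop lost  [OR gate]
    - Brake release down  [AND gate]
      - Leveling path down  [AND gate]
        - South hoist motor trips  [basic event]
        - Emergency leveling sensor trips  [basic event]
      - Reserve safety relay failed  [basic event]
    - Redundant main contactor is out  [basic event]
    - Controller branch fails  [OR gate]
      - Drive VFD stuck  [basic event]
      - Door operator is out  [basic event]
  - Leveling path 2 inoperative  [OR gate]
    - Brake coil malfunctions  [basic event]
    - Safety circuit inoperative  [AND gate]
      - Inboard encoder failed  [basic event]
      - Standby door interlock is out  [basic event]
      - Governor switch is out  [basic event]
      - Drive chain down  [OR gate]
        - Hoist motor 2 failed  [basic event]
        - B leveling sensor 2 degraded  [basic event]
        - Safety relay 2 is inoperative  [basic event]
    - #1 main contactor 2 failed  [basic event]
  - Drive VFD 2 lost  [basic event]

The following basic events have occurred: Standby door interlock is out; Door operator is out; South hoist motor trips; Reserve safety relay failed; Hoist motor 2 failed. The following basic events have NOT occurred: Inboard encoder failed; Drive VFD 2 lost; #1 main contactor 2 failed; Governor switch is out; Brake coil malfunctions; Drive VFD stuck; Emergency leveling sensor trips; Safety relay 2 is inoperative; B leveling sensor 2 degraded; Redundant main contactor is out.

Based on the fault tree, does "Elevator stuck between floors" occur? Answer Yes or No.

Yes

Leveling path down [AND]: South hoist motor trips=occurs, Emergency leveling sensor trips=not → not all inputs occur → does not occur.
Brake release down [AND]: Leveling path down=not, Reserve safety relay failed=occurs → not all inputs occur → does not occur.
Controller branch fails [OR]: Drive VFD stuck=not, Door operator is out=occurs → at least one input occurs → occurs.
Door loop lost [OR]: Brake release down=not, Redundant main contactor is out=not, Controller branch fails=occurs → at least one input occurs → occurs.
Drive chain down [OR]: Hoist motor 2 failed=occurs, B leveling sensor 2 degraded=not, Safety relay 2 is inoperative=not → at least one input occurs → occurs.
Safety circuit inoperative [AND]: Inboard encoder failed=not, Standby door interlock is out=occurs, Governor switch is out=not, Drive chain down=occurs → not all inputs occur → does not occur.
Leveling path 2 inoperative [OR]: Brake coil malfunctions=not, Safety circuit inoperative=not, #1 main contactor 2 failed=not → no input occurs → does not occur.
Elevator stuck between floors [OR]: Door loop lost=occurs, Leveling path 2 inoperative=not, Drive VFD 2 lost=not → at least one input occurs → occurs.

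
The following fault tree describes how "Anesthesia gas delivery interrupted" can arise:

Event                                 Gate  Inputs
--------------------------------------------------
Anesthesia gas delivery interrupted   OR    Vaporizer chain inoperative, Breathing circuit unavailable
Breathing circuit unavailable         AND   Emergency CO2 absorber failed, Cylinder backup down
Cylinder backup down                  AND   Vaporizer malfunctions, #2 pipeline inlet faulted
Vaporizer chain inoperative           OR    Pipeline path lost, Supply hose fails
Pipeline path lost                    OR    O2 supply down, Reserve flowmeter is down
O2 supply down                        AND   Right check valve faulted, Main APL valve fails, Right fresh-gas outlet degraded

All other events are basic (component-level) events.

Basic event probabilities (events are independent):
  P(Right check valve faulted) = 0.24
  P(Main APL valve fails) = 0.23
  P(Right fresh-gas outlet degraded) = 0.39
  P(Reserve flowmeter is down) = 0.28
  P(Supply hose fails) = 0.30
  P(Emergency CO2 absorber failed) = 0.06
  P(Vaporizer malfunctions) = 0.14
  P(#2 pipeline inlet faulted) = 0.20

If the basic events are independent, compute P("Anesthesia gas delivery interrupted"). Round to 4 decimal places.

0.5077

P(O2 supply down) [AND] = 0.24 × 0.23 × 0.39 = 0.021528
P(Pipeline path lost) [OR] = 1 − (1−0.021528) × (1−0.28) = 0.295500
P(Vaporizer chain inoperative) [OR] = 1 − (1−0.295500) × (1−0.30) = 0.506850
P(Cylinder backup down) [AND] = 0.14 × 0.20 = 0.028000
P(Breathing circuit unavailable) [AND] = 0.06 × 0.028000 = 0.001680
P(Anesthesia gas delivery interrupted) [OR] = 1 − (1−0.506850) × (1−0.001680) = 0.507678
Rounded to 4 decimal places: P(Anesthesia gas delivery interrupted) ≈ 0.5077.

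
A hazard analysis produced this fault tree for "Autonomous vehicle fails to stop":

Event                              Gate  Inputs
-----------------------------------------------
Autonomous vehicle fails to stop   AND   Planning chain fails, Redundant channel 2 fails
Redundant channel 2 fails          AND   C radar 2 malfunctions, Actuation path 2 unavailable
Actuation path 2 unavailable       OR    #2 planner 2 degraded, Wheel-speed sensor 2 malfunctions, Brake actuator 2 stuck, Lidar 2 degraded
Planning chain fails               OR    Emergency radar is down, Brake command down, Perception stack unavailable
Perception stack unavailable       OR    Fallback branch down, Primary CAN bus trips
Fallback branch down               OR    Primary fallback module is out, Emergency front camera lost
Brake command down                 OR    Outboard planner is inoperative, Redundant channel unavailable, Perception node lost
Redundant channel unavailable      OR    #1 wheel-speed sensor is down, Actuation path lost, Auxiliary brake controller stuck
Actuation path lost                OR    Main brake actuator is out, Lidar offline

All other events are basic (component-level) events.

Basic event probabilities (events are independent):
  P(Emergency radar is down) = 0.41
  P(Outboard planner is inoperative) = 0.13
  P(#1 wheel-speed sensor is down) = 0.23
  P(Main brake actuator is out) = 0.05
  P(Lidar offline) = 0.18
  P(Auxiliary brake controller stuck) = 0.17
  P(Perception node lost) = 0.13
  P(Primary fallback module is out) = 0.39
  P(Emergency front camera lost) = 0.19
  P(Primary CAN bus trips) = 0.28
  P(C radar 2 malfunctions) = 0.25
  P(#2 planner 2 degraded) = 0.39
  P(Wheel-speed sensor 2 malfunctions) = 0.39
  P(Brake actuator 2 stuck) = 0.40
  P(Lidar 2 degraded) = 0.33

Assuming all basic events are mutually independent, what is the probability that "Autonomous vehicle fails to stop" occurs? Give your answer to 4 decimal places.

P(Actuation path lost) [OR] = 1 − (1−0.05) × (1−0.18) = 0.221000
P(Redundant channel unavailable) [OR] = 1 − (1−0.23) × (1−0.221000) × (1−0.17) = 0.502141
P(Brake command down) [OR] = 1 − (1−0.13) × (1−0.502141) × (1−0.13) = 0.623171
P(Fallback branch down) [OR] = 1 − (1−0.39) × (1−0.19) = 0.505900
P(Perception stack unavailable) [OR] = 1 − (1−0.505900) × (1−0.28) = 0.644248
P(Planning chain fails) [OR] = 1 − (1−0.41) × (1−0.623171) × (1−0.644248) = 0.920906
P(Actuation path 2 unavailable) [OR] = 1 − (1−0.39) × (1−0.39) × (1−0.40) × (1−0.33) = 0.850416
P(Redundant channel 2 fails) [AND] = 0.25 × 0.850416 = 0.212604
P(Autonomous vehicle fails to stop) [AND] = 0.920906 × 0.212604 = 0.195788
Rounded to 4 decimal places: P(Autonomous vehicle fails to stop) ≈ 0.1958.

0.1958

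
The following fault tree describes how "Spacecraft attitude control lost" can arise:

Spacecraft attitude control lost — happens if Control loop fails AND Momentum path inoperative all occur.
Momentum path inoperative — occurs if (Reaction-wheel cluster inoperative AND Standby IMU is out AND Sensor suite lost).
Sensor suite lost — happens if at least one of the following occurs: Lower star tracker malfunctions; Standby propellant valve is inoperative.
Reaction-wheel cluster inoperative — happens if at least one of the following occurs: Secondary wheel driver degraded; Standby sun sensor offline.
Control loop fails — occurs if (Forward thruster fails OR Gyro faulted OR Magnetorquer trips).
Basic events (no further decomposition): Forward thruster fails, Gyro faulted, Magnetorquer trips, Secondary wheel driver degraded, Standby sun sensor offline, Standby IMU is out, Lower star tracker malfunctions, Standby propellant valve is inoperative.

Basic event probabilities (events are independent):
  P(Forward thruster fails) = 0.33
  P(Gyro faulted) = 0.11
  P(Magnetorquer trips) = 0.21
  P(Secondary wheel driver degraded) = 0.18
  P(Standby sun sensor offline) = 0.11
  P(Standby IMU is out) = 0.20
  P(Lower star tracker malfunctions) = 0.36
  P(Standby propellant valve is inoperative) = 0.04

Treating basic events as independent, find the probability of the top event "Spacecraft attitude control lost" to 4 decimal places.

P(Control loop fails) [OR] = 1 − (1−0.33) × (1−0.11) × (1−0.21) = 0.528923
P(Reaction-wheel cluster inoperative) [OR] = 1 − (1−0.18) × (1−0.11) = 0.270200
P(Sensor suite lost) [OR] = 1 − (1−0.36) × (1−0.04) = 0.385600
P(Momentum path inoperative) [AND] = 0.270200 × 0.20 × 0.385600 = 0.020838
P(Spacecraft attitude control lost) [AND] = 0.528923 × 0.020838 = 0.011022
Rounded to 4 decimal places: P(Spacecraft attitude control lost) ≈ 0.0110.

0.0110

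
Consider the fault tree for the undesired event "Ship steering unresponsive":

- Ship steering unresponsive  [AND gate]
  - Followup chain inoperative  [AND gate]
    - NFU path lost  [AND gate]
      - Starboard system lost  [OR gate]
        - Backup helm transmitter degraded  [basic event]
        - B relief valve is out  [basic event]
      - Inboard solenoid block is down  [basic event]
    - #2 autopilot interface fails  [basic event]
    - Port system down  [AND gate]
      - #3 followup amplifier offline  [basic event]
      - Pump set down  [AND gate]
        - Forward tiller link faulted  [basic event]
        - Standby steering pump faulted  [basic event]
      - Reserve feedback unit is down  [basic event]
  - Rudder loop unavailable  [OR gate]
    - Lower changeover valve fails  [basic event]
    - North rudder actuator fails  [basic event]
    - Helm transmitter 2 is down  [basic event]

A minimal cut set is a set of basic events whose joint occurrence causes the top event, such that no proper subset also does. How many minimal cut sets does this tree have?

Starboard system lost [OR]: union of children's cut sets → 2 cut set(s).
NFU path lost [AND]: one cut set from each child combined → 2 × 1 = 2 cut set(s).
Pump set down [AND]: one cut set from each child combined → 1 × 1 = 1 cut set(s).
Port system down [AND]: one cut set from each child combined → 1 × 1 × 1 = 1 cut set(s).
Followup chain inoperative [AND]: one cut set from each child combined → 2 × 1 × 1 = 2 cut set(s).
Rudder loop unavailable [OR]: union of children's cut sets → 3 cut set(s).
Ship steering unresponsive [AND]: one cut set from each child combined → 2 × 3 = 6 cut set(s).
Minimal cut sets: {#2 autopilot interface fails, #3 followup amplifier offline, Backup helm transmitter degraded, Forward tiller link faulted, Inboard solenoid block is down, Lower changeover valve fails, Reserve feedback unit is down, Standby steering pump faulted}; {#2 autopilot interface fails, #3 followup amplifier offline, Backup helm transmitter degraded, Forward tiller link faulted, Inboard solenoid block is down, North rudder actuator fails, Reserve feedback unit is down, Standby steering pump faulted}; {#2 autopilot interface fails, #3 followup amplifier offline, Backup helm transmitter degraded, Forward tiller link faulted, Helm transmitter 2 is down, Inboard solenoid block is down, Reserve feedback unit is down, Standby steering pump faulted}; {#2 autopilot interface fails, #3 followup amplifier offline, B relief valve is out, Forward tiller link faulted, Inboard solenoid block is down, Lower changeover valve fails, Reserve feedback unit is down, Standby steering pump faulted}; {#2 autopilot interface fails, #3 followup amplifier offline, B relief valve is out, Forward tiller link faulted, Inboard solenoid block is down, North rudder actuator fails, Reserve feedback unit is down, Standby steering pump faulted}; {#2 autopilot interface fails, #3 followup amplifier offline, B relief valve is out, Forward tiller link faulted, Helm transmitter 2 is down, Inboard solenoid block is down, Reserve feedback unit is down, Standby steering pump faulted}.

6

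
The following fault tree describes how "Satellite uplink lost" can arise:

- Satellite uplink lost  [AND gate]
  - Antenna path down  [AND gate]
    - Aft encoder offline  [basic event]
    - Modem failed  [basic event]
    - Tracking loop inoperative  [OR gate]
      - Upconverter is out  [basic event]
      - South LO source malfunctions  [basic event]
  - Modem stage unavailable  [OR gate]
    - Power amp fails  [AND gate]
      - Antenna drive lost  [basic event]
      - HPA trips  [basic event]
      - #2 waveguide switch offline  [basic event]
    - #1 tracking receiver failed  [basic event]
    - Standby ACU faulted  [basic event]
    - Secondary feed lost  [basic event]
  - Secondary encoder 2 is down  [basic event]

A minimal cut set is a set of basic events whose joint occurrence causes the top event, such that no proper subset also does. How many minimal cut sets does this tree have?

Tracking loop inoperative [OR]: union of children's cut sets → 2 cut set(s).
Antenna path down [AND]: one cut set from each child combined → 1 × 1 × 2 = 2 cut set(s).
Power amp fails [AND]: one cut set from each child combined → 1 × 1 × 1 = 1 cut set(s).
Modem stage unavailable [OR]: union of children's cut sets → 4 cut set(s).
Satellite uplink lost [AND]: one cut set from each child combined → 2 × 4 × 1 = 8 cut set(s).
Minimal cut sets: {#2 waveguide switch offline, Aft encoder offline, Antenna drive lost, HPA trips, Modem failed, Secondary encoder 2 is down, Upconverter is out}; {#1 tracking receiver failed, Aft encoder offline, Modem failed, Secondary encoder 2 is down, Upconverter is out}; {Aft encoder offline, Modem failed, Secondary encoder 2 is down, Standby ACU faulted, Upconverter is out}; {Aft encoder offline, Modem failed, Secondary encoder 2 is down, Secondary feed lost, Upconverter is out}; {#2 waveguide switch offline, Aft encoder offline, Antenna drive lost, HPA trips, Modem failed, Secondary encoder 2 is down, South LO source malfunctions}; {#1 tracking receiver failed, Aft encoder offline, Modem failed, Secondary encoder 2 is down, South LO source malfunctions}; {Aft encoder offline, Modem failed, Secondary encoder 2 is down, South LO source malfunctions, Standby ACU faulted}; {Aft encoder offline, Modem failed, Secondary encoder 2 is down, Secondary feed lost, South LO source malfunctions}.

8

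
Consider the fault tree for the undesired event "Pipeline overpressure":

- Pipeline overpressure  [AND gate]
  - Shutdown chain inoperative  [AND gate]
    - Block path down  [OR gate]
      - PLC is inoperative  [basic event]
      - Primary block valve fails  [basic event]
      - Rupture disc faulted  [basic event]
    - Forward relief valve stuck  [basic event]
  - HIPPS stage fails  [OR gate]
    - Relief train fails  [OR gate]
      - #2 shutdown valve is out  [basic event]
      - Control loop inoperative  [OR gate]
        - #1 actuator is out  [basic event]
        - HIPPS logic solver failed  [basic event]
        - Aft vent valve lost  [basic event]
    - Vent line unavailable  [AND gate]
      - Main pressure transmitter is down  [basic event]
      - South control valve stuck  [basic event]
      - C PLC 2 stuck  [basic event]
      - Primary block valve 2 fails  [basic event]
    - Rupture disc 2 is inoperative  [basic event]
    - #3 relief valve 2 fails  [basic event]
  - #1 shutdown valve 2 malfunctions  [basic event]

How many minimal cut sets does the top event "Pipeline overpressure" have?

21

Block path down [OR]: union of children's cut sets → 3 cut set(s).
Shutdown chain inoperative [AND]: one cut set from each child combined → 3 × 1 = 3 cut set(s).
Control loop inoperative [OR]: union of children's cut sets → 3 cut set(s).
Relief train fails [OR]: union of children's cut sets → 4 cut set(s).
Vent line unavailable [AND]: one cut set from each child combined → 1 × 1 × 1 × 1 = 1 cut set(s).
HIPPS stage fails [OR]: union of children's cut sets → 7 cut set(s).
Pipeline overpressure [AND]: one cut set from each child combined → 3 × 7 × 1 = 21 cut set(s).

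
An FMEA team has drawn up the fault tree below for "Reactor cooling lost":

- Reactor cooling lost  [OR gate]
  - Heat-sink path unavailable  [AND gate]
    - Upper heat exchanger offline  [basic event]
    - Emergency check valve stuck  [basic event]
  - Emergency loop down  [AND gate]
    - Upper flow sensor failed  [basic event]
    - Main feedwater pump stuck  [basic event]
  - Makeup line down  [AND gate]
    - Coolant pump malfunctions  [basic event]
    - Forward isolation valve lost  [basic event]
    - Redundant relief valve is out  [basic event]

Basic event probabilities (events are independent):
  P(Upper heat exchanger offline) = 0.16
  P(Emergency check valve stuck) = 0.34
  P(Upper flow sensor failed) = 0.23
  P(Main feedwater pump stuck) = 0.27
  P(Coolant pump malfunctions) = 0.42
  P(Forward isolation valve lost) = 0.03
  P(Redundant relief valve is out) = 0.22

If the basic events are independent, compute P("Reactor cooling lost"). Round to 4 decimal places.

0.1156

P(Heat-sink path unavailable) [AND] = 0.16 × 0.34 = 0.054400
P(Emergency loop down) [AND] = 0.23 × 0.27 = 0.062100
P(Makeup line down) [AND] = 0.42 × 0.03 × 0.22 = 0.002772
P(Reactor cooling lost) [OR] = 1 − (1−0.054400) × (1−0.062100) × (1−0.002772) = 0.115580
Rounded to 4 decimal places: P(Reactor cooling lost) ≈ 0.1156.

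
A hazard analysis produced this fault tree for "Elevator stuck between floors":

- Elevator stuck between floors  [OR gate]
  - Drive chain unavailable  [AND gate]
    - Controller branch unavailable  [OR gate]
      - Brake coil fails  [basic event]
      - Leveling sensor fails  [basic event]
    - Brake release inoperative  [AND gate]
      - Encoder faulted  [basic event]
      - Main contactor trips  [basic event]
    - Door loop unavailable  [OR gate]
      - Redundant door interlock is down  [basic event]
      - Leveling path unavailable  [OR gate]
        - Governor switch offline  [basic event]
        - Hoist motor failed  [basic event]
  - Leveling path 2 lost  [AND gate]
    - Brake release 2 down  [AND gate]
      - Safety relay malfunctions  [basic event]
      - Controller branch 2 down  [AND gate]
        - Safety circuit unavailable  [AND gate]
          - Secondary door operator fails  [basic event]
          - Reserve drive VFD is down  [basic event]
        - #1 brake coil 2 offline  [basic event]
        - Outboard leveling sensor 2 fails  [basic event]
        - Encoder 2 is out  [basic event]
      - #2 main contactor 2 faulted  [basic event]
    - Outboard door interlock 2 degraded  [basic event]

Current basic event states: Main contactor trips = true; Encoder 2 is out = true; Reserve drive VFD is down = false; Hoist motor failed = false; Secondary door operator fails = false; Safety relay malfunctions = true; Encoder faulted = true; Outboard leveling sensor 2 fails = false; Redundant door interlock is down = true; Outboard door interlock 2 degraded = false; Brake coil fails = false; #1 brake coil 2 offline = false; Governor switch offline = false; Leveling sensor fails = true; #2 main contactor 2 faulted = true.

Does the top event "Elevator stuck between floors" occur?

Controller branch unavailable [OR]: Brake coil fails=not, Leveling sensor fails=occurs → at least one input occurs → occurs.
Brake release inoperative [AND]: Encoder faulted=occurs, Main contactor trips=occurs → all inputs occur → occurs.
Leveling path unavailable [OR]: Governor switch offline=not, Hoist motor failed=not → no input occurs → does not occur.
Door loop unavailable [OR]: Redundant door interlock is down=occurs, Leveling path unavailable=not → at least one input occurs → occurs.
Drive chain unavailable [AND]: Controller branch unavailable=occurs, Brake release inoperative=occurs, Door loop unavailable=occurs → all inputs occur → occurs.
Safety circuit unavailable [AND]: Secondary door operator fails=not, Reserve drive VFD is down=not → not all inputs occur → does not occur.
Controller branch 2 down [AND]: Safety circuit unavailable=not, #1 brake coil 2 offline=not, Outboard leveling sensor 2 fails=not, Encoder 2 is out=occurs → not all inputs occur → does not occur.
Brake release 2 down [AND]: Safety relay malfunctions=occurs, Controller branch 2 down=not, #2 main contactor 2 faulted=occurs → not all inputs occur → does not occur.
Leveling path 2 lost [AND]: Brake release 2 down=not, Outboard door interlock 2 degraded=not → not all inputs occur → does not occur.
Elevator stuck between floors [OR]: Drive chain unavailable=occurs, Leveling path 2 lost=not → at least one input occurs → occurs.

Yes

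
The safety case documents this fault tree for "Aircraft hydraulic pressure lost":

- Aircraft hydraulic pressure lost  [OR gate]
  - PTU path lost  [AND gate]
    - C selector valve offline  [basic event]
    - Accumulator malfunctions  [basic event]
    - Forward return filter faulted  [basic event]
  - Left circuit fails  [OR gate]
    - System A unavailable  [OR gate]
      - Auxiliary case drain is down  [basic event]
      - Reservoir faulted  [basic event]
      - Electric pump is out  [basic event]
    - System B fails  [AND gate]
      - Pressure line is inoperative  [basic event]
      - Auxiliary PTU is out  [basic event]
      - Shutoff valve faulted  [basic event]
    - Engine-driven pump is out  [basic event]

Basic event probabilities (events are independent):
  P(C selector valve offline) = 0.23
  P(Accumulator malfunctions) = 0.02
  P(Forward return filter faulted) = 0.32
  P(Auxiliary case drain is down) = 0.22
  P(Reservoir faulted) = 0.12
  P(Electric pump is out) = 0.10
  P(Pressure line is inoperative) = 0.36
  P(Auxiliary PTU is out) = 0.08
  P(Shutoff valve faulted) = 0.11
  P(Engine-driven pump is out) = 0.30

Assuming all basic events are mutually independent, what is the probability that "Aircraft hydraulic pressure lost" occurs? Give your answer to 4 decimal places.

P(PTU path lost) [AND] = 0.23 × 0.02 × 0.32 = 0.001472
P(System A unavailable) [OR] = 1 − (1−0.22) × (1−0.12) × (1−0.10) = 0.382240
P(System B fails) [AND] = 0.36 × 0.08 × 0.11 = 0.003168
P(Left circuit fails) [OR] = 1 − (1−0.382240) × (1−0.003168) × (1−0.30) = 0.568938
P(Aircraft hydraulic pressure lost) [OR] = 1 − (1−0.001472) × (1−0.568938) = 0.569573
Rounded to 4 decimal places: P(Aircraft hydraulic pressure lost) ≈ 0.5696.

0.5696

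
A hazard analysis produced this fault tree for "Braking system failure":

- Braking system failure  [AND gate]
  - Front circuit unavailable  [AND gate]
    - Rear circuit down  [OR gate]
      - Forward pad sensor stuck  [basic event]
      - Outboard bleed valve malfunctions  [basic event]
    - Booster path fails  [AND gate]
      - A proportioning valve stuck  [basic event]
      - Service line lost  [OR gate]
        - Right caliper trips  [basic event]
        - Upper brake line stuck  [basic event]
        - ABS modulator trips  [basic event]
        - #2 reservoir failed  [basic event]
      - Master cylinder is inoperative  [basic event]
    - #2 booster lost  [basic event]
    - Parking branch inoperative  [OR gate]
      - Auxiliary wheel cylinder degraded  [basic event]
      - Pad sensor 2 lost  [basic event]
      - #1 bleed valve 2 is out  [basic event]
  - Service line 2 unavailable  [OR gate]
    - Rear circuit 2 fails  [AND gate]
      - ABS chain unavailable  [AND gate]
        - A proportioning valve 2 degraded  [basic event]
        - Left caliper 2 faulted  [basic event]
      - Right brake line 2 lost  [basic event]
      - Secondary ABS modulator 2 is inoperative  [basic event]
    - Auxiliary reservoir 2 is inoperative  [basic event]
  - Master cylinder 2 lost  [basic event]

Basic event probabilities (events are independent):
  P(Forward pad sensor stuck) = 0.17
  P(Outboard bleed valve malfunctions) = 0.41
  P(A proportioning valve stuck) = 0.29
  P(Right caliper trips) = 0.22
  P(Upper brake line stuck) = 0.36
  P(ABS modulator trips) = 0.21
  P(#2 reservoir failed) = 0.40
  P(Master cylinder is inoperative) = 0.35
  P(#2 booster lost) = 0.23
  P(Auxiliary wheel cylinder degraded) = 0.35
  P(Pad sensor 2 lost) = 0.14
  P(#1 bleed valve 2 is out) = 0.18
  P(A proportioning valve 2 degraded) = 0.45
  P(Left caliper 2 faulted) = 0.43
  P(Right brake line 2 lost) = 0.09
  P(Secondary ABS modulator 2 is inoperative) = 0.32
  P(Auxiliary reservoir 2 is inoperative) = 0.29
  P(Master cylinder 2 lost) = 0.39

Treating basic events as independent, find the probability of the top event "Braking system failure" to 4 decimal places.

P(Rear circuit down) [OR] = 1 − (1−0.17) × (1−0.41) = 0.510300
P(Service line lost) [OR] = 1 − (1−0.22) × (1−0.36) × (1−0.21) × (1−0.40) = 0.763379
P(Booster path fails) [AND] = 0.29 × 0.763379 × 0.35 = 0.077483
P(Parking branch inoperative) [OR] = 1 − (1−0.35) × (1−0.14) × (1−0.18) = 0.541620
P(Front circuit unavailable) [AND] = 0.510300 × 0.077483 × 0.23 × 0.541620 = 0.004926
P(ABS chain unavailable) [AND] = 0.45 × 0.43 = 0.193500
P(Rear circuit 2 fails) [AND] = 0.193500 × 0.09 × 0.32 = 0.005573
P(Service line 2 unavailable) [OR] = 1 − (1−0.005573) × (1−0.29) = 0.293957
P(Braking system failure) [AND] = 0.004926 × 0.293957 × 0.39 = 0.000565
Rounded to 4 decimal places: P(Braking system failure) ≈ 0.0006.

0.0006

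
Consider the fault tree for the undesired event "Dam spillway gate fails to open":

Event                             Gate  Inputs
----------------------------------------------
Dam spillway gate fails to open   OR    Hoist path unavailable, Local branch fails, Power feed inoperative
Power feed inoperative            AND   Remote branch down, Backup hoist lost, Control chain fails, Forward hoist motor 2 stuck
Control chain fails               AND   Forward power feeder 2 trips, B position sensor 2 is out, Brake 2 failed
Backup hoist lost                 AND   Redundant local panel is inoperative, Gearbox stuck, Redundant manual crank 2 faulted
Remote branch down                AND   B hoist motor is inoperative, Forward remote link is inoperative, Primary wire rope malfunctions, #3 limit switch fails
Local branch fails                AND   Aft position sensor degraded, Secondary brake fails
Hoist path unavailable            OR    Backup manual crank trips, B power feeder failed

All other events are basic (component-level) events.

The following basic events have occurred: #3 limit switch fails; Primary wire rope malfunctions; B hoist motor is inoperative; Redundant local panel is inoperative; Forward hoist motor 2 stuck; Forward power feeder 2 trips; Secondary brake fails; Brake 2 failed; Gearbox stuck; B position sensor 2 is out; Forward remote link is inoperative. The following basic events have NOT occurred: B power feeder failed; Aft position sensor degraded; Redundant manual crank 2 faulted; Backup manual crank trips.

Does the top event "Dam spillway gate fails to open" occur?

No

Hoist path unavailable [OR]: Backup manual crank trips=not, B power feeder failed=not → no input occurs → does not occur.
Local branch fails [AND]: Aft position sensor degraded=not, Secondary brake fails=occurs → not all inputs occur → does not occur.
Remote branch down [AND]: B hoist motor is inoperative=occurs, Forward remote link is inoperative=occurs, Primary wire rope malfunctions=occurs, #3 limit switch fails=occurs → all inputs occur → occurs.
Backup hoist lost [AND]: Redundant local panel is inoperative=occurs, Gearbox stuck=occurs, Redundant manual crank 2 faulted=not → not all inputs occur → does not occur.
Control chain fails [AND]: Forward power feeder 2 trips=occurs, B position sensor 2 is out=occurs, Brake 2 failed=occurs → all inputs occur → occurs.
Power feed inoperative [AND]: Remote branch down=occurs, Backup hoist lost=not, Control chain fails=occurs, Forward hoist motor 2 stuck=occurs → not all inputs occur → does not occur.
Dam spillway gate fails to open [OR]: Hoist path unavailable=not, Local branch fails=not, Power feed inoperative=not → no input occurs → does not occur.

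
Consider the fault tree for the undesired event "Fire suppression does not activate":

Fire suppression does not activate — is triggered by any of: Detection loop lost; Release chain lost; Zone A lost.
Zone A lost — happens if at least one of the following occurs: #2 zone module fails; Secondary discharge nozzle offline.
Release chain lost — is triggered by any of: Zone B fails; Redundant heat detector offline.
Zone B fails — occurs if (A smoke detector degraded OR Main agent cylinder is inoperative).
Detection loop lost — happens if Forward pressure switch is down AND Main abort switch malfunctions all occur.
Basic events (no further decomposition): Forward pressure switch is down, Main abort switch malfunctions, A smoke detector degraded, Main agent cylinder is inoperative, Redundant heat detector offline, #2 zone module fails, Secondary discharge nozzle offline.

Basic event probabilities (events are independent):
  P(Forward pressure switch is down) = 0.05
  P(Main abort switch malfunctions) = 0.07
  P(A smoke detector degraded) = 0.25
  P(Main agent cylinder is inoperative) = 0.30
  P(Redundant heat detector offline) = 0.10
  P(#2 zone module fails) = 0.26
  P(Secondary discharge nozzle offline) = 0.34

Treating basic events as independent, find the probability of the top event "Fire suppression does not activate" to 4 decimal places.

0.7700

P(Detection loop lost) [AND] = 0.05 × 0.07 = 0.003500
P(Zone B fails) [OR] = 1 − (1−0.25) × (1−0.30) = 0.475000
P(Release chain lost) [OR] = 1 − (1−0.475000) × (1−0.10) = 0.527500
P(Zone A lost) [OR] = 1 − (1−0.26) × (1−0.34) = 0.511600
P(Fire suppression does not activate) [OR] = 1 − (1−0.003500) × (1−0.527500) × (1−0.511600) = 0.770039
Rounded to 4 decimal places: P(Fire suppression does not activate) ≈ 0.7700.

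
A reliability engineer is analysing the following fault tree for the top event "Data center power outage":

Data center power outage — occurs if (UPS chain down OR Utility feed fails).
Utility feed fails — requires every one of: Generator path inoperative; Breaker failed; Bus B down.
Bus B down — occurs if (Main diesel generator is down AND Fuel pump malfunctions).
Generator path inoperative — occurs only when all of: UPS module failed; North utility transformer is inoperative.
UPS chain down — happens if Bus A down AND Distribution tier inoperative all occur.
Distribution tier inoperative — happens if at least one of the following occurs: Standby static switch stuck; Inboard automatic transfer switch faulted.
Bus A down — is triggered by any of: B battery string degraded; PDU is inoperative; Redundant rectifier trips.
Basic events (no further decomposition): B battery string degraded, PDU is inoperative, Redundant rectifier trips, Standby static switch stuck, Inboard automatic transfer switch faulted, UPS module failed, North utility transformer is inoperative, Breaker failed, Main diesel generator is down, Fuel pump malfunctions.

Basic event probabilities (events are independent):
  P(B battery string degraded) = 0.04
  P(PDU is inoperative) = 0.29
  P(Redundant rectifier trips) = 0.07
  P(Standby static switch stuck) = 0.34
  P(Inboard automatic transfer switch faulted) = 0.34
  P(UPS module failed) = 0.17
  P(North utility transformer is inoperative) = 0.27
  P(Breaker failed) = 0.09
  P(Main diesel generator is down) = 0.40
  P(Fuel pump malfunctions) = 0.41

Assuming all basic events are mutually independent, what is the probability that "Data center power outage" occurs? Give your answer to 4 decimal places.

P(Bus A down) [OR] = 1 − (1−0.04) × (1−0.29) × (1−0.07) = 0.366112
P(Distribution tier inoperative) [OR] = 1 − (1−0.34) × (1−0.34) = 0.564400
P(UPS chain down) [AND] = 0.366112 × 0.564400 = 0.206634
P(Generator path inoperative) [AND] = 0.17 × 0.27 = 0.045900
P(Bus B down) [AND] = 0.40 × 0.41 = 0.164000
P(Utility feed fails) [AND] = 0.045900 × 0.09 × 0.164000 = 0.000677
P(Data center power outage) [OR] = 1 − (1−0.206634) × (1−0.000677) = 0.207171
Rounded to 4 decimal places: P(Data center power outage) ≈ 0.2072.

0.2072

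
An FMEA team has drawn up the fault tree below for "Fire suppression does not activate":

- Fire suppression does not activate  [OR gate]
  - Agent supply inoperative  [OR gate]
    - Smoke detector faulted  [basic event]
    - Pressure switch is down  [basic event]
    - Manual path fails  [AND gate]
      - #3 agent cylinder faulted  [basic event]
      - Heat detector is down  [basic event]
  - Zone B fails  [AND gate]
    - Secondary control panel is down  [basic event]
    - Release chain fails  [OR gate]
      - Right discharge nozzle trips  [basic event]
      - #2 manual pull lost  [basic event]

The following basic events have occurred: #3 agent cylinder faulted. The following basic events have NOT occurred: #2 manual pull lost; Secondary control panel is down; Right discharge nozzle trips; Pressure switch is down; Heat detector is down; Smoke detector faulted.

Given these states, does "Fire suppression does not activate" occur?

No

Manual path fails [AND]: #3 agent cylinder faulted=occurs, Heat detector is down=not → not all inputs occur → does not occur.
Agent supply inoperative [OR]: Smoke detector faulted=not, Pressure switch is down=not, Manual path fails=not → no input occurs → does not occur.
Release chain fails [OR]: Right discharge nozzle trips=not, #2 manual pull lost=not → no input occurs → does not occur.
Zone B fails [AND]: Secondary control panel is down=not, Release chain fails=not → not all inputs occur → does not occur.
Fire suppression does not activate [OR]: Agent supply inoperative=not, Zone B fails=not → no input occurs → does not occur.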